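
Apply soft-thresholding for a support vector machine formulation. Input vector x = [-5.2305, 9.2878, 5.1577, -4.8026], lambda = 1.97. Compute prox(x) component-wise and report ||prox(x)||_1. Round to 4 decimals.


Soft-thresholding with lambda = 1.97:
prox(-5.2305) = sign(-5.2305)*max(|-5.2305| - 1.97, 0) = -3.2605
prox(9.2878) = sign(9.2878)*max(|9.2878| - 1.97, 0) = 7.3178
prox(5.1577) = sign(5.1577)*max(|5.1577| - 1.97, 0) = 3.1877
prox(-4.8026) = sign(-4.8026)*max(|-4.8026| - 1.97, 0) = -2.8326
prox(x) = [-3.2605, 7.3178, 3.1877, -2.8326]
||prox(x)||_1 = 3.2605 + 7.3178 + 3.1877 + 2.8326 = 16.5986


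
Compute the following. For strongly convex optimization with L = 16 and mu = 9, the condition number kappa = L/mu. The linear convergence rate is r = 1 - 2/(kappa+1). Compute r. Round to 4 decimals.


Step 1: Compute the condition number.
kappa = L/mu = 16/9 = 1.7778
Step 2: Compute the convergence rate.
r = 1 - 2/(kappa + 1) = 1 - 2*mu/(L + mu) = (L - mu)/(L + mu) = 7/25 = 0.28


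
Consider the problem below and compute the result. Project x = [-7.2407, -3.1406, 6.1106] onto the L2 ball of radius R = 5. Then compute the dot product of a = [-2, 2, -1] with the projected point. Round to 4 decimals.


Step 1: Compute ||x|| (intermediates to 6 decimals).
||x|| = sqrt((-7.2407)^2 + (-3.1406)^2 + 6.1106^2) = 9.98151
Step 2: Project.
Since ||x|| > R, scale = R/||x|| = 5/9.98151 = 0.500926, proj(x) = scale * x
proj(x) = [-3.627055, -1.573208, 3.060958]
Step 3: Dot product.
a^T * proj(x) = -2*(-3.627055) + 2*(-1.573208) - 1*3.060958 = 1.0467


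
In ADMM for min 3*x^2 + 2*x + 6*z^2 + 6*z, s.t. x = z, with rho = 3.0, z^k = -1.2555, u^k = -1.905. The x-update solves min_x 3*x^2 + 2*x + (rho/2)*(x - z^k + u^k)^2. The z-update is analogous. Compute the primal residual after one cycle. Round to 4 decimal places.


ADMM iteration with rho = 3.0, z^k = -1.2555, u^k = -1.905
Step 1: x-update.
Minimize 3*x^2 + 2*x + (3.0/2)*(x + 1.2555 - 1.905)^2
FOC: (2*3 + 3.0)*x = -2 + 3.0*(-1.2555 + 1.905)
x^{k+1} = -0.0057
Step 2: z-update.
Minimize 6*z^2 + 6*z + (3.0/2)*(-0.0057 - z - 1.905)^2
FOC: (2*6 + 3.0)*z = -6 + 3.0*(-0.0057 - 1.905)
z^{k+1} = -0.7821
Step 3: u-update.
u^{k+1} = -1.905 - 0.0057 + 0.7821 = -1.1286
Step 4: Primal residual = |-0.0057 + 0.7821| = 0.7764


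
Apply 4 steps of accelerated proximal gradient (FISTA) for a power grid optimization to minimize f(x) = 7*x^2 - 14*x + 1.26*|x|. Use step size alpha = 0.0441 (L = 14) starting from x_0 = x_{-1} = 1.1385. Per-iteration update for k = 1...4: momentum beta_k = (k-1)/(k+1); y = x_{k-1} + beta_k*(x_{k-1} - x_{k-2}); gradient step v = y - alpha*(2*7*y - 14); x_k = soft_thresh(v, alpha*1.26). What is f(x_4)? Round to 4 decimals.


FISTA on f(x) = 7*x^2 - 14*x + 1.26*|x|
L = 14, alpha = 0.0441
Iteration 1: beta = 0.0, y = 1.1385 + 0.0*(1.1385 - 1.1385) = 1.1385
  grad(y) = 1.939, v = y - alpha*grad = 1.053
  prox(v) = soft_thresh(1.053, 0.0556) = 0.9974
Iteration 2: beta = 0.3333, y = 0.9974 + 0.3333*(0.9974 - 1.1385) = 0.9504
  grad(y) = -0.6944, v = y - alpha*grad = 0.981
  prox(v) = soft_thresh(0.981, 0.0556) = 0.9255
Iteration 3: beta = 0.5, y = 0.9255 + 0.5*(0.9255 - 0.9974) = 0.8895
  grad(y) = -1.5474, v = y - alpha*grad = 0.9577
  prox(v) = soft_thresh(0.9577, 0.0556) = 0.9021
Iteration 4: beta = 0.6, y = 0.9021 + 0.6*(0.9021 - 0.9255) = 0.8882
  grad(y) = -1.5658, v = y - alpha*grad = 0.9572
  prox(v) = soft_thresh(0.9572, 0.0556) = 0.9016
f(x_4) = 7*0.9016^2 - 14*0.9016 + 1.26*|0.9016| = -5.7962


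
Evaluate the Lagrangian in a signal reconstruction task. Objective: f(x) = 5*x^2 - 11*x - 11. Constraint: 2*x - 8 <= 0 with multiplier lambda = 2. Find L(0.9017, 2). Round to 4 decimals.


Step 1: Evaluate f(x).
f(0.9017) = 5*0.9017^2 - 11*0.9017 - 11 = -16.8534
Step 2: Evaluate g(x).
g(0.9017) = 2*0.9017 - 8 = -6.1966
Step 3: Compute Lagrangian.
L = -16.8534 + 2*-6.1966 = -29.2466


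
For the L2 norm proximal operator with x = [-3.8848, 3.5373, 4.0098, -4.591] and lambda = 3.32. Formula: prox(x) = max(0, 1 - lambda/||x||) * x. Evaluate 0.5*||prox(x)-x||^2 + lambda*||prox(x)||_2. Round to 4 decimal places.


Step 1: Compute ||x||.
||x|| = 8.0474
Step 2: Compute scaling factor.
scale = max(0, 1 - 3.32/8.0474) = 0.5874
Step 3: prox(x) = [-2.2821, 2.078, 2.3555, -2.6969]
||prox(x)|| = 4.7274
Step 4: Proximal objective.
0.5*||prox-x||^2 = 5.5112
lambda*||prox|| = 15.695
Total = 21.206


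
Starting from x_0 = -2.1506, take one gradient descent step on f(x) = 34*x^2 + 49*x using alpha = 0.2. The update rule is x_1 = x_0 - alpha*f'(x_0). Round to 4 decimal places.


We compute the gradient at x_0 and apply the update.
f'(x) = 68*x + 49
f'(-2.1506) = 68*-2.1506 + 49 = -97.2408
x_1 = -2.1506 - 0.2*-97.2408 = 17.2976


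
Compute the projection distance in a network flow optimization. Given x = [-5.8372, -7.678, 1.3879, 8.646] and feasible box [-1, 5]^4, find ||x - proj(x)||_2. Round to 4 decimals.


Project each component onto [-1, 5].
clip(-5.8372) = -1.0, clip(-7.678) = -1.0, clip(1.3879) = 1.3879, clip(8.646) = 5.0
Projection = [-1.0, -1.0, 1.3879, 5.0]
Squared diffs: [23.3985, 44.5957, 0.0, 13.2933]
Distance = sqrt(81.2875) = 9.016


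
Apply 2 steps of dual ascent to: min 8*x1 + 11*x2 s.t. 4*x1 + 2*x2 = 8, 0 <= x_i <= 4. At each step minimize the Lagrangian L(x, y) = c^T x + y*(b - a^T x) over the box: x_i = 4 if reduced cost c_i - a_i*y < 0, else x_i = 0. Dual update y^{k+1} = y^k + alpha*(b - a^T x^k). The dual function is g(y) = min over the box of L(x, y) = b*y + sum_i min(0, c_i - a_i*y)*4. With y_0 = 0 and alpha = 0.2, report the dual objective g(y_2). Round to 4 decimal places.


Dual ascent for LP: min 8*x1 + 11*x2, 4*x1 + 2*x2 = 8, 0 <= x_i <= 4
Step 1: y^k = 0.0, reduced costs: (8.0, 11.0)
  x^k = (0.0, 0.0), subgradient = b - a^T x = 8.0
  y^{k+1} = 0.0 + 0.2*8.0 = 1.6
Step 2: y^k = 1.6, reduced costs: (1.6, 7.8)
  x^k = (0.0, 0.0), subgradient = b - a^T x = 8.0
  y^{k+1} = 1.6 + 0.2*8.0 = 3.2
Dual objective at y_2 = 3.2: reduced costs (-4.8, 4.6), box minimizer x = (4.0, 0.0)
g(y_2) = b*y + (c1 - a1*y)*x1 + (c2 - a2*y)*x2 = 8*3.2 + (-4.8)*4.0 + 4.6*0.0 = 25.6 - 19.2 + 0.0 = 6.4


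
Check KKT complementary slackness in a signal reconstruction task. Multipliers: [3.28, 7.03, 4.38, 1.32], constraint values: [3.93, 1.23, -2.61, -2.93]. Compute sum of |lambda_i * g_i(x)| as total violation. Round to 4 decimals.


KKT complementary slackness check:
lambda_1 * g_1 = 3.28 * 3.93 = 12.8904
lambda_2 * g_2 = 7.03 * 1.23 = 8.6469
lambda_3 * g_3 = 4.38 * -2.61 = -11.4318
lambda_4 * g_4 = 1.32 * -2.93 = -3.8676
Total violation = 12.8904 + 8.6469 + 11.4318 + 3.8676 = 36.8367


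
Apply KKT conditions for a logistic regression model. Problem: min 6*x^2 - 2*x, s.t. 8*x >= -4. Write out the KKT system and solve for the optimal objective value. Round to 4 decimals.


Step 1: Try lambda = 0 (constraint inactive).
Stationarity: 2*6*x - 2 = 0
x* = 2/(2*6) = 1/6 = 0.1667 (rounded; the exact value 1/6 is used below)
Check constraint: 8*0.1667 = 1.3336 >= -4 -- satisfied.
Step 2: Compute optimal value.
f(x*) = 6*(1/6)^2 - 2*(1/6) = -0.1667


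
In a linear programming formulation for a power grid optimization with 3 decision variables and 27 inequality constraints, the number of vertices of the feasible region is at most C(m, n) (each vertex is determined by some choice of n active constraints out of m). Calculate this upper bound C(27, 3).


Each vertex corresponds to some choice of n active constraints out of m, so the number of vertices is at most C(m, n) = m! / (n!(m-n)!).
m = 27, n = 3
Numerator: 27 * 26 * 25
Denominator: 3! = 6
C(27, 3) = 2925


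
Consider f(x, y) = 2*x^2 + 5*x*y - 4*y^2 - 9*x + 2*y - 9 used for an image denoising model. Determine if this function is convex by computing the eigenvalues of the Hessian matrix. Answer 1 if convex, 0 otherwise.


The Hessian of f(x,y) = 2*x^2 + 5*x*y - 4*y^2 - 9*x + 2*y - 9 is:
H = [[4, 5], [5, -8]]
Trace = 4 - 8 = -4
Determinant = 4*-8 - (5)^2 = -57
Discriminant = (-4)^2 - 4*-57 = 244.0
Eigenvalues: lambda_1 = -9.8102, lambda_2 = 5.8102
The function is not convex.

0


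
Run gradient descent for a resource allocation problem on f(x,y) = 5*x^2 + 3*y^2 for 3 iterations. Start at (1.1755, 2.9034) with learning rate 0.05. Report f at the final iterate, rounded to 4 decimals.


Gradient descent on f(x,y) = 5*x^2 + 3*y^2.
Starting point: (1.1755, 2.9034), alpha = 0.05
Step 1: grad_x = 2*5*1.1755 = 11.755, grad_y = 2*3*2.9034 = 17.4204
  x_1 = 1.1755 - 0.05*11.755 = 0.5878
  y_1 = 2.9034 - 0.05*17.4204 = 2.0324
Step 2: grad_x = 2*5*0.5878 = 5.8775, grad_y = 2*3*2.0324 = 12.1943
  x_2 = 0.5878 - 0.05*5.8775 = 0.2939
  y_2 = 2.0324 - 0.05*12.1943 = 1.4227
Step 3: grad_x = 2*5*0.2939 = 2.9388, grad_y = 2*3*1.4227 = 8.536
  x_3 = 0.2939 - 0.05*2.9388 = 0.1469
  y_3 = 1.4227 - 0.05*8.536 = 0.9959
f(0.1469, 0.9959) = 5*0.1469^2 + 3*0.9959^2 = 3.0832


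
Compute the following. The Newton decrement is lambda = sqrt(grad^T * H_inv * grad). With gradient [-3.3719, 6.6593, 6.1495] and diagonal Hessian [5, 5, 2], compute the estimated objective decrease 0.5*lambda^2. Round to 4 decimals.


Step 1: H is diagonal, so H^(-1) * g = [-0.6744, 1.3319, 3.0748].
Step 2: g^T H^(-1) g = sum_i g_i^2 / H_ii
  = (-3.3719)^2/5 + (6.6593)^2/5 + (6.1495)^2/2
  = 2.2739 + 8.8693 + 18.9082 = 30.0514
Step 3: Objective decrease = 0.5 * g^T H^(-1) g = 15.0257


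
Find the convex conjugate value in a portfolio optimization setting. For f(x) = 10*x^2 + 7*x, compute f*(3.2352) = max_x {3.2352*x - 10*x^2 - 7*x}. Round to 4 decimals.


f*(y) = sup_x {y*x - a*x^2 - b*x} = sup_x {(y-b)*x - a*x^2}
FOC: (y - b) - 2a*x = 0 => x* = (y - b)/(2a)
x* = (3.2352 - 7)/(2*10) = -0.1882
f*(3.2352) = (y-b)^2/(4a) = (3.2352 - 7)^2/(4*10)
= 14.1737/40 = 0.3543


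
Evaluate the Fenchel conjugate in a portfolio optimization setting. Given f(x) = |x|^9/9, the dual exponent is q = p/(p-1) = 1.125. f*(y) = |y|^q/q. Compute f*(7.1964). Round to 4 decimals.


The conjugate exponent q satisfies 1/p + 1/q = 1.
p = 9, so q = 9/(9 - 1) = 1.125
|y|^q = 7.1964^1.125 = 9.2099
f*(7.1964) = 9.2099 / 1.125 = 8.1866


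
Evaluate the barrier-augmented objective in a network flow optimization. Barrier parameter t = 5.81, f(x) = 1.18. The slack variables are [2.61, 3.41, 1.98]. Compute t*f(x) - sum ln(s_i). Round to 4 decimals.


Step 1: Compute log-barrier.
ln values: [0.9594, 1.2267, 0.6831]
phi = -(0.9594 + 1.2267 + 0.6831) = -2.8692
Step 2: Compute augmented objective.
t*f(x) = 5.81*1.18 = 6.8558
Total = 6.8558 - 2.8692 = 3.9866


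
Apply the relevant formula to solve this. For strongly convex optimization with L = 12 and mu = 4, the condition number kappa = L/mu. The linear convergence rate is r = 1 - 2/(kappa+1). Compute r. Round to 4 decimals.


Step 1: Compute the condition number.
kappa = L/mu = 12/4 = 3.0
Step 2: Compute the convergence rate.
r = 1 - 2/(kappa + 1) = 1 - 2*mu/(L + mu) = (L - mu)/(L + mu) = 8/16 = 0.5


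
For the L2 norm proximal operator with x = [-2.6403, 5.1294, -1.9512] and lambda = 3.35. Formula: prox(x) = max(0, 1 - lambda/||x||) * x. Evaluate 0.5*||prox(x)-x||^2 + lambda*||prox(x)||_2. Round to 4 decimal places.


Step 1: Compute ||x||.
||x|| = 6.0901
Step 2: Compute scaling factor.
scale = max(0, 1 - 3.35/6.0901) = 0.4499
Step 3: prox(x) = [-1.1879, 2.3078, -0.8779]
||prox(x)|| = 2.7401
Step 4: Proximal objective.
0.5*||prox-x||^2 = 5.6113
lambda*||prox|| = 9.1793
Total = 14.7905


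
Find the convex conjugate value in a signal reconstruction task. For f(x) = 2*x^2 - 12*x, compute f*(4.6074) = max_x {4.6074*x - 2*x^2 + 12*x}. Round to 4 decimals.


f*(y) = sup_x {y*x - a*x^2 - b*x} = sup_x {(y-b)*x - a*x^2}
FOC: (y - b) - 2a*x = 0 => x* = (y - b)/(2a)
x* = (4.6074 + 12)/(2*2) = 4.1519
f*(4.6074) = (y-b)^2/(4a) = (4.6074 + 12)^2/(4*2)
= 275.8057/8 = 34.4757


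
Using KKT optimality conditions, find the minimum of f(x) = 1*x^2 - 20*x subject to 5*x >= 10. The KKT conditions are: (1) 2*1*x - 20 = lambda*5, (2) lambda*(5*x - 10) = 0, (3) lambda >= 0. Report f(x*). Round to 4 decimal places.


Step 1: Try lambda = 0 (constraint inactive).
Stationarity: 2*1*x - 20 = 0
x* = 20/(2*1) = 10.0
Check constraint: 5*10.0 = 50.0 >= 10 -- satisfied.
Step 2: Compute optimal value.
f(x*) = 1*10.0^2 - 20*10.0 = -100.0


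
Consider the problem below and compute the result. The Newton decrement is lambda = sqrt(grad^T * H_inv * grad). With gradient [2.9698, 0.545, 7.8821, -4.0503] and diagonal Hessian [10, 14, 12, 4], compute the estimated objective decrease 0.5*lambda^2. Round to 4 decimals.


Step 1: H is diagonal, so H^(-1) * g = [0.297, 0.0389, 0.6568, -1.0126].
Step 2: g^T H^(-1) g = sum_i g_i^2 / H_ii
  = (2.9698)^2/10 + (0.545)^2/14 + (7.8821)^2/12 + (-4.0503)^2/4
  = 0.882 + 0.0212 + 5.1773 + 4.1012 = 10.1817
Step 3: Objective decrease = 0.5 * g^T H^(-1) g = 5.0909


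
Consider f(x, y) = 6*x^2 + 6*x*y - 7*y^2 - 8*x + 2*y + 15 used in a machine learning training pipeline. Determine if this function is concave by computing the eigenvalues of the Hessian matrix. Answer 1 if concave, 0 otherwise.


The Hessian of f(x,y) = 6*x^2 + 6*x*y - 7*y^2 - 8*x + 2*y + 15 is:
H = [[12, 6], [6, -14]]
Trace = 12 - 14 = -2
Determinant = 12*-14 - (6)^2 = -204
Discriminant = (-2)^2 - 4*-204 = 820.0
Eigenvalues: lambda_1 = -15.3178, lambda_2 = 13.3178
The function is not concave.

0


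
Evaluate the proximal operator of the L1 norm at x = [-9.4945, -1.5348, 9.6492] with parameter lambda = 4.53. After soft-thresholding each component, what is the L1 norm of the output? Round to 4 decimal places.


Soft-thresholding with lambda = 4.53:
prox(-9.4945) = sign(-9.4945)*max(|-9.4945| - 4.53, 0) = -4.9645
prox(-1.5348) = sign(-1.5348)*max(|-1.5348| - 4.53, 0) = 0.0
prox(9.6492) = sign(9.6492)*max(|9.6492| - 4.53, 0) = 5.1192
prox(x) = [-4.9645, 0.0, 5.1192]
||prox(x)||_1 = 4.9645 + 0.0 + 5.1192 = 10.0837


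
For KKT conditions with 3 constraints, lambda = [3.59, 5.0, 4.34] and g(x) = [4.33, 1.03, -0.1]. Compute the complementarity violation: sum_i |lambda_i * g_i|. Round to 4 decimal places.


KKT complementary slackness check:
lambda_1 * g_1 = 3.59 * 4.33 = 15.5447
lambda_2 * g_2 = 5.0 * 1.03 = 5.15
lambda_3 * g_3 = 4.34 * -0.1 = -0.434
Total violation = 15.5447 + 5.15 + 0.434 = 21.1287


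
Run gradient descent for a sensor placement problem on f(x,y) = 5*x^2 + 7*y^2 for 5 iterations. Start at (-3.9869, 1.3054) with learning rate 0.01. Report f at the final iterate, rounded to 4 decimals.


Gradient descent on f(x,y) = 5*x^2 + 7*y^2.
Starting point: (-3.9869, 1.3054), alpha = 0.01
Step 1: grad_x = 2*5*-3.9869 = -39.869, grad_y = 2*7*1.3054 = 18.2756
  x_1 = -3.9869 - 0.01*-39.869 = -3.5882
  y_1 = 1.3054 - 0.01*18.2756 = 1.1226
Step 2: grad_x = 2*5*-3.5882 = -35.8821, grad_y = 2*7*1.1226 = 15.717
  x_2 = -3.5882 - 0.01*-35.8821 = -3.2294
  y_2 = 1.1226 - 0.01*15.717 = 0.9655
Step 3: grad_x = 2*5*-3.2294 = -32.2939, grad_y = 2*7*0.9655 = 13.5166
  x_3 = -3.2294 - 0.01*-32.2939 = -2.9065
  y_3 = 0.9655 - 0.01*13.5166 = 0.8303
Step 4: grad_x = 2*5*-2.9065 = -29.0645, grad_y = 2*7*0.8303 = 11.6243
  x_4 = -2.9065 - 0.01*-29.0645 = -2.6158
  y_4 = 0.8303 - 0.01*11.6243 = 0.7141
Step 5: grad_x = 2*5*-2.6158 = -26.1581, grad_y = 2*7*0.7141 = 9.9969
  x_5 = -2.6158 - 0.01*-26.1581 = -2.3542
  y_5 = 0.7141 - 0.01*9.9969 = 0.6141
f(-2.3542, 0.6141) = 5*(-2.3542)^2 + 7*0.6141^2 = 30.3517


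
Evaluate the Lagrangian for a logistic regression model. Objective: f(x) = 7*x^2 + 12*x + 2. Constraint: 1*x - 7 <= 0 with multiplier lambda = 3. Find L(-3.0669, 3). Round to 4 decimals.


Step 1: Evaluate f(x).
f(-3.0669) = 7*(-3.0669)^2 + 12*(-3.0669) + 2 = 31.0383
Step 2: Evaluate g(x).
g(-3.0669) = 1*-3.0669 - 7 = -10.0669
Step 3: Compute Lagrangian.
L = 31.0383 + 3*-10.0669 = 0.8376


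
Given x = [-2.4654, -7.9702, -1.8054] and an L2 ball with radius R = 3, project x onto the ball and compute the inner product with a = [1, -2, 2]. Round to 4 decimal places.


Step 1: Compute ||x|| (intermediates to 6 decimals).
||x|| = sqrt((-2.4654)^2 + (-7.9702)^2 + (-1.8054)^2) = 8.53591
Step 2: Project.
Since ||x|| > R, scale = R/||x|| = 3/8.53591 = 0.351456, proj(x) = scale * x
proj(x) = [-0.86648, -2.801175, -0.634519]
Step 3: Dot product.
a^T * proj(x) = 1*(-0.86648) - 2*(-2.801175) + 2*(-0.634519) = 3.4668


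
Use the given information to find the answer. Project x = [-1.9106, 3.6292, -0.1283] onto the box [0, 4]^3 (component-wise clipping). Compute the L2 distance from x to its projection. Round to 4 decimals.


Project each component onto [0, 4].
clip(-1.9106) = 0.0, clip(3.6292) = 3.6292, clip(-0.1283) = 0.0
Projection = [0.0, 3.6292, 0.0]
Squared diffs: [3.6504, 0.0, 0.0165]
Distance = sqrt(3.6669) = 1.9149


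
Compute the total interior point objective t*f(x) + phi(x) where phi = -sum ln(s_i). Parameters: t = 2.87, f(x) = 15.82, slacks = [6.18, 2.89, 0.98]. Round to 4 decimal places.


Step 1: Compute log-barrier.
ln values: [1.8213, 1.0613, -0.0202]
phi = -(1.8213 + 1.0613 - 0.0202) = -2.8624
Step 2: Compute augmented objective.
t*f(x) = 2.87*15.82 = 45.4034
Total = 45.4034 - 2.8624 = 42.541


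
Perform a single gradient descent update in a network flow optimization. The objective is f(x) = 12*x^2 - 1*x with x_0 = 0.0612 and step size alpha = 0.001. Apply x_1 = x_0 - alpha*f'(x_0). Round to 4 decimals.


We compute the gradient at x_0 and apply the update.
f'(x) = 24*x - 1
f'(0.0612) = 24*0.0612 - 1 = 0.4688
x_1 = 0.0612 - 0.001*0.4688 = 0.0607


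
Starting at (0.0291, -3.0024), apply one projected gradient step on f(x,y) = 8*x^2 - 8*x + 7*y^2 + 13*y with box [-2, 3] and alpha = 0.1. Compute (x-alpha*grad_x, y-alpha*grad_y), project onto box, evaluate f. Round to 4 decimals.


Step 1: Compute gradient at (0.0291, -3.0024).
grad_x = 2*8*0.0291 - 8 = -7.5344
grad_y = 2*7*-3.0024 + 13 = -29.0336
Step 2: Gradient step.
x_raw = 0.0291 - 0.1*-7.5344 = 0.7825
y_raw = -3.0024 - 0.1*-29.0336 = -0.099
Step 3: Project onto [-2, 3].
x_proj = clip(0.7825) = 0.7825
y_proj = clip(-0.099) = -0.099
Step 4: Evaluate f.
f(0.7825, -0.099) = -2.5802


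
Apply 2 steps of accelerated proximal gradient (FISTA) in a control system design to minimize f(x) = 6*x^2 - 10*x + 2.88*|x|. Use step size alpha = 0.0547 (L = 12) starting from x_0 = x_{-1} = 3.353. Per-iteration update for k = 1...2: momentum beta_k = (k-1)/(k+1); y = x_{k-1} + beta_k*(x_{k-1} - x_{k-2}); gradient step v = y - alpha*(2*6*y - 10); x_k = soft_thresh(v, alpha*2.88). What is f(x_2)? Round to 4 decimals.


FISTA on f(x) = 6*x^2 - 10*x + 2.88*|x|
L = 12, alpha = 0.0547
Iteration 1: beta = 0.0, y = 3.353 + 0.0*(3.353 - 3.353) = 3.353
  grad(y) = 30.236, v = y - alpha*grad = 1.6991
  prox(v) = soft_thresh(1.6991, 0.1575) = 1.5416
Iteration 2: beta = 0.3333, y = 1.5416 + 0.3333*(1.5416 - 3.353) = 0.9377
  grad(y) = 1.2529, v = y - alpha*grad = 0.8692
  prox(v) = soft_thresh(0.8692, 0.1575) = 0.7117
f(x_2) = 6*0.7117^2 - 10*0.7117 + 2.88*|0.7117| = -2.0282


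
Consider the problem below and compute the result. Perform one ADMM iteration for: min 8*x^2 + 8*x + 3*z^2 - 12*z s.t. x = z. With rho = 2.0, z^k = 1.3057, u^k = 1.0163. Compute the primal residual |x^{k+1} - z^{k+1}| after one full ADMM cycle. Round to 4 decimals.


ADMM iteration with rho = 2.0, z^k = 1.3057, u^k = 1.0163
Step 1: x-update.
Minimize 8*x^2 + 8*x + (2.0/2)*(x - 1.3057 + 1.0163)^2
FOC: (2*8 + 2.0)*x = -8 + 2.0*(1.3057 - 1.0163)
x^{k+1} = -0.4123
Step 2: z-update.
Minimize 3*z^2 - 12*z + (2.0/2)*(-0.4123 - z + 1.0163)^2
FOC: (2*3 + 2.0)*z = 12 + 2.0*(-0.4123 + 1.0163)
z^{k+1} = 1.651
Step 3: u-update.
u^{k+1} = 1.0163 - 0.4123 - 1.651 = -1.047
Step 4: Primal residual = |-0.4123 - 1.651| = 2.0633


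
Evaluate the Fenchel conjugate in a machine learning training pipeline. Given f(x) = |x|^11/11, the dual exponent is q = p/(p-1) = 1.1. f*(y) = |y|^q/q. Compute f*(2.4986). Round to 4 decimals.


The conjugate exponent q satisfies 1/p + 1/q = 1.
p = 11, so q = 11/(11 - 1) = 1.1
|y|^q = 2.4986^1.1 = 2.7382
f*(2.4986) = 2.7382 / 1.1 = 2.4893


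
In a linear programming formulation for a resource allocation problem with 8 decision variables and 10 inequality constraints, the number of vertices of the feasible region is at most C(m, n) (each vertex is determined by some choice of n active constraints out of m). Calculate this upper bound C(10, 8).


Each vertex corresponds to some choice of n active constraints out of m, so the number of vertices is at most C(m, n) = m! / (n!(m-n)!).
m = 10, n = 8
Numerator: 10 * 9 * 8 * 7 * 6 * 5 * 4 * 3
Denominator: 8! = 40320
C(10, 8) = 45


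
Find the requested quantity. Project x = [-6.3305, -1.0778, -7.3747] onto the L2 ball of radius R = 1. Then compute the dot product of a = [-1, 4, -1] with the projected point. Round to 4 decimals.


Step 1: Compute ||x|| (intermediates to 6 decimals).
||x|| = sqrt((-6.3305)^2 + (-1.0778)^2 + (-7.3747)^2) = 9.778706
Step 2: Project.
Since ||x|| > R, scale = R/||x|| = 1/9.778706 = 0.102263, proj(x) = scale * x
proj(x) = [-0.647376, -0.110219, -0.754159]
Step 3: Dot product.
a^T * proj(x) = -1*(-0.647376) + 4*(-0.110219) - 1*(-0.754159) = 0.9607


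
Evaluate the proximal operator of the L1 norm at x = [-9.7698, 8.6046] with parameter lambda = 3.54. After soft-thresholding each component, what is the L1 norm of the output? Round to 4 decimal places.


Soft-thresholding with lambda = 3.54:
prox(-9.7698) = sign(-9.7698)*max(|-9.7698| - 3.54, 0) = -6.2298
prox(8.6046) = sign(8.6046)*max(|8.6046| - 3.54, 0) = 5.0646
prox(x) = [-6.2298, 5.0646]
||prox(x)||_1 = 6.2298 + 5.0646 = 11.2944


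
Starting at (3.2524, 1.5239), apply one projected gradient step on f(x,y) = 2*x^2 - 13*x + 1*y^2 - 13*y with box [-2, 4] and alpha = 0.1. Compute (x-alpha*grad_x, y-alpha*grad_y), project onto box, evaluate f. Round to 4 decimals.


Step 1: Compute gradient at (3.2524, 1.5239).
grad_x = 2*2*3.2524 - 13 = 0.0096
grad_y = 2*1*1.5239 - 13 = -9.9522
Step 2: Gradient step.
x_raw = 3.2524 - 0.1*0.0096 = 3.2514
y_raw = 1.5239 - 0.1*-9.9522 = 2.5191
Step 3: Project onto [-2, 4].
x_proj = clip(3.2514) = 3.2514
y_proj = clip(2.5191) = 2.5191
Step 4: Evaluate f.
f(3.2514, 2.5191) = -47.5276


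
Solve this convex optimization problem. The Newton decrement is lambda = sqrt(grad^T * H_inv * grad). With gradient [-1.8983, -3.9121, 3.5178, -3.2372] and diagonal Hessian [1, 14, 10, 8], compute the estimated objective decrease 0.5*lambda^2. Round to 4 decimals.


Step 1: H is diagonal, so H^(-1) * g = [-1.8983, -0.2794, 0.3518, -0.4047].
Step 2: g^T H^(-1) g = sum_i g_i^2 / H_ii
  = (-1.8983)^2/1 + (-3.9121)^2/14 + (3.5178)^2/10 + (-3.2372)^2/8
  = 3.6035 + 1.0932 + 1.2375 + 1.3099 = 7.2441
Step 3: Objective decrease = 0.5 * g^T H^(-1) g = 3.6221


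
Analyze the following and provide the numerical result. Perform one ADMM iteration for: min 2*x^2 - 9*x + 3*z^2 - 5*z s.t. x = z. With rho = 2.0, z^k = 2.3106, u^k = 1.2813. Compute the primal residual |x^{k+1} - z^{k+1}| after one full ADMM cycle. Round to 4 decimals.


ADMM iteration with rho = 2.0, z^k = 2.3106, u^k = 1.2813
Step 1: x-update.
Minimize 2*x^2 - 9*x + (2.0/2)*(x - 2.3106 + 1.2813)^2
FOC: (2*2 + 2.0)*x = 9 + 2.0*(2.3106 - 1.2813)
x^{k+1} = 1.8431
Step 2: z-update.
Minimize 3*z^2 - 5*z + (2.0/2)*(1.8431 - z + 1.2813)^2
FOC: (2*3 + 2.0)*z = 5 + 2.0*(1.8431 + 1.2813)
z^{k+1} = 1.4061
Step 3: u-update.
u^{k+1} = 1.2813 + 1.8431 - 1.4061 = 1.7183
Step 4: Primal residual = |1.8431 - 1.4061| = 0.437


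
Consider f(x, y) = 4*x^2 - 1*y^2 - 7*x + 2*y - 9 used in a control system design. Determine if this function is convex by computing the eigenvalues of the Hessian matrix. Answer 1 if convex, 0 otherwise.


The Hessian of f(x,y) = 4*x^2 - 1*y^2 - 7*x + 2*y - 9 is:
H = [[8, 0], [0, -2]]
Trace = 8 - 2 = 6
Determinant = 8*-2 - (0)^2 = -16
Discriminant = (6)^2 - 4*-16 = 100.0
Eigenvalues: lambda_1 = -2.0, lambda_2 = 8.0
The function is not convex.

0


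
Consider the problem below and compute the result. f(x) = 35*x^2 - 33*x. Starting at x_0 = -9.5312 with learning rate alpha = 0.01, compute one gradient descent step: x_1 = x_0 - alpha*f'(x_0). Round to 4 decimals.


We compute the gradient at x_0 and apply the update.
f'(x) = 70*x - 33
f'(-9.5312) = 70*-9.5312 - 33 = -700.184
x_1 = -9.5312 - 0.01*-700.184 = -2.5294


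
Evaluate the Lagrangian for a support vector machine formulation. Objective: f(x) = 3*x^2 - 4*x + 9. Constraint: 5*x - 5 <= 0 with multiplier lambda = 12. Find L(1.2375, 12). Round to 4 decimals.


Step 1: Evaluate f(x).
f(1.2375) = 3*1.2375^2 - 4*1.2375 + 9 = 8.6442
Step 2: Evaluate g(x).
g(1.2375) = 5*1.2375 - 5 = 1.1875
Step 3: Compute Lagrangian.
L = 8.6442 + 12*1.1875 = 22.8942


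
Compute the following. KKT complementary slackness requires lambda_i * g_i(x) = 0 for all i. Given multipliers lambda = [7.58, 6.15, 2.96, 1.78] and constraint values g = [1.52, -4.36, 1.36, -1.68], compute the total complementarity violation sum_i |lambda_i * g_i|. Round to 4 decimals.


KKT complementary slackness check:
lambda_1 * g_1 = 7.58 * 1.52 = 11.5216
lambda_2 * g_2 = 6.15 * -4.36 = -26.814
lambda_3 * g_3 = 2.96 * 1.36 = 4.0256
lambda_4 * g_4 = 1.78 * -1.68 = -2.9904
Total violation = 11.5216 + 26.814 + 4.0256 + 2.9904 = 45.3516


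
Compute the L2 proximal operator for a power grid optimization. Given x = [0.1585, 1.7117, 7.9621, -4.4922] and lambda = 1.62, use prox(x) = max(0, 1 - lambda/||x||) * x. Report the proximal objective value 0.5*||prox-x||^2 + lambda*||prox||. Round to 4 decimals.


Step 1: Compute ||x||.
||x|| = 9.3021
Step 2: Compute scaling factor.
scale = max(0, 1 - 1.62/9.3021) = 0.8258
Step 3: prox(x) = [0.1309, 1.4136, 6.5755, -3.7099]
||prox(x)|| = 7.6821
Step 4: Proximal objective.
0.5*||prox-x||^2 = 1.3122
lambda*||prox|| = 12.445
Total = 13.7573


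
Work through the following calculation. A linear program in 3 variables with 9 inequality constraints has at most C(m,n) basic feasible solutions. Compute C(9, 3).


Each vertex corresponds to some choice of n active constraints out of m, so the number of vertices is at most C(m, n) = m! / (n!(m-n)!).
m = 9, n = 3
Numerator: 9 * 8 * 7
Denominator: 3! = 6
C(9, 3) = 84


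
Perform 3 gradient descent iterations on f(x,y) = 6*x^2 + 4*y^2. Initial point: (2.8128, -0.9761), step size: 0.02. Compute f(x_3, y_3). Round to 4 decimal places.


Gradient descent on f(x,y) = 6*x^2 + 4*y^2.
Starting point: (2.8128, -0.9761), alpha = 0.02
Step 1: grad_x = 2*6*2.8128 = 33.7536, grad_y = 2*4*-0.9761 = -7.8088
  x_1 = 2.8128 - 0.02*33.7536 = 2.1377
  y_1 = -0.9761 - 0.02*-7.8088 = -0.8199
Step 2: grad_x = 2*6*2.1377 = 25.6527, grad_y = 2*4*-0.8199 = -6.5594
  x_2 = 2.1377 - 0.02*25.6527 = 1.6247
  y_2 = -0.8199 - 0.02*-6.5594 = -0.6887
Step 3: grad_x = 2*6*1.6247 = 19.4961, grad_y = 2*4*-0.6887 = -5.5099
  x_3 = 1.6247 - 0.02*19.4961 = 1.2348
  y_3 = -0.6887 - 0.02*-5.5099 = -0.5785
f(1.2348, -0.5785) = 6*1.2348^2 + 4*(-0.5785)^2 = 10.4865


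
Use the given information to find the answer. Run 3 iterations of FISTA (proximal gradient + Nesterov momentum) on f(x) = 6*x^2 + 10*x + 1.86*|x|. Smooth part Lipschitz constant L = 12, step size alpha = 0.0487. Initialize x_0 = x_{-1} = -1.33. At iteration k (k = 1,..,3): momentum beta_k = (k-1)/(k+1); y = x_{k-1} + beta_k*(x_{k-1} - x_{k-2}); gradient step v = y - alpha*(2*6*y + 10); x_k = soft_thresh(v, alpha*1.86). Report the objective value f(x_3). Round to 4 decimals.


FISTA on f(x) = 6*x^2 + 10*x + 1.86*|x|
L = 12, alpha = 0.0487
Iteration 1: beta = 0.0, y = -1.33 + 0.0*(-1.33 + 1.33) = -1.33
  grad(y) = -5.96, v = y - alpha*grad = -1.0397
  prox(v) = soft_thresh(-1.0397, 0.0906) = -0.9492
Iteration 2: beta = 0.3333, y = -0.9492 + 0.3333*(-0.9492 + 1.33) = -0.8222
  grad(y) = 0.1333, v = y - alpha*grad = -0.8287
  prox(v) = soft_thresh(-0.8287, 0.0906) = -0.7381
Iteration 3: beta = 0.5, y = -0.7381 + 0.5*(-0.7381 + 0.9492) = -0.6326
  grad(y) = 2.4086, v = y - alpha*grad = -0.7499
  prox(v) = soft_thresh(-0.7499, 0.0906) = -0.6593
f(x_3) = 6*(-0.6593)^2 + 10*(-0.6593) + 1.86*|-0.6593| = -2.7587


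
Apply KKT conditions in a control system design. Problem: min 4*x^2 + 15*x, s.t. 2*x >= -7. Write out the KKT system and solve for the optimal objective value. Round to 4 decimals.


Step 1: Try lambda = 0 (constraint inactive).
Stationarity: 2*4*x + 15 = 0
x* = -15/(2*4) = -1.875
Check constraint: 2*-1.875 = -3.75 >= -7 -- satisfied.
Step 2: Compute optimal value.
f(x*) = 4*(-1.875)^2 + 15*(-1.875) = -14.0625


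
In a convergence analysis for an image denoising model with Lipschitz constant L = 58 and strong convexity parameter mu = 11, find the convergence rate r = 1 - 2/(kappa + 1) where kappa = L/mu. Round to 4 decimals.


Step 1: Compute the condition number.
kappa = L/mu = 58/11 = 5.2727
Step 2: Compute the convergence rate.
r = 1 - 2/(kappa + 1) = 1 - 2*mu/(L + mu) = (L - mu)/(L + mu) = 47/69 = 0.6812


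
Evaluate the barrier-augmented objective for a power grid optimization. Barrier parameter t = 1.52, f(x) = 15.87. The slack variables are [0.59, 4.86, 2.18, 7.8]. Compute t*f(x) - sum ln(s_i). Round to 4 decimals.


Step 1: Compute log-barrier.
ln values: [-0.5276, 1.581, 0.7793, 2.0541]
phi = -(-0.5276 + 1.581 + 0.7793 + 2.0541) = -3.8869
Step 2: Compute augmented objective.
t*f(x) = 1.52*15.87 = 24.1224
Total = 24.1224 - 3.8869 = 20.2355


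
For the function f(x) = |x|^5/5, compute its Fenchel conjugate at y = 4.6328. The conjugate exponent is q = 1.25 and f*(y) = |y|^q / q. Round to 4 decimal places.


The conjugate exponent q satisfies 1/p + 1/q = 1.
p = 5, so q = 5/(5 - 1) = 1.25
|y|^q = 4.6328^1.25 = 6.7968
f*(4.6328) = 6.7968 / 1.25 = 5.4374


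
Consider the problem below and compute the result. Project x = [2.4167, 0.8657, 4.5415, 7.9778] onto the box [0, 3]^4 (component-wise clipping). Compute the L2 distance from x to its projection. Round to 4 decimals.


Project each component onto [0, 3].
clip(2.4167) = 2.4167, clip(0.8657) = 0.8657, clip(4.5415) = 3.0, clip(7.9778) = 3.0
Projection = [2.4167, 0.8657, 3.0, 3.0]
Squared diffs: [0.0, 0.0, 2.3762, 24.7785]
Distance = sqrt(27.1547) = 5.211


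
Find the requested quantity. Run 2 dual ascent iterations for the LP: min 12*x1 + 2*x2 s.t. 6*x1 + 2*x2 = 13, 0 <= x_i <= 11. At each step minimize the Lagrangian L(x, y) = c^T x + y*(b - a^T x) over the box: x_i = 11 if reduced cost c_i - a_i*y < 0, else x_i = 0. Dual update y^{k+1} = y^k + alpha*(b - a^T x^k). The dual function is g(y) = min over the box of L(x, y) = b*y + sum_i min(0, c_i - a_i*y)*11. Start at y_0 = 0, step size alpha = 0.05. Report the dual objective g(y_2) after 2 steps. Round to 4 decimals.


Dual ascent for LP: min 12*x1 + 2*x2, 6*x1 + 2*x2 = 13, 0 <= x_i <= 11
Step 1: y^k = 0.0, reduced costs: (12.0, 2.0)
  x^k = (0.0, 0.0), subgradient = b - a^T x = 13.0
  y^{k+1} = 0.0 + 0.05*13.0 = 0.65
Step 2: y^k = 0.65, reduced costs: (8.1, 0.7)
  x^k = (0.0, 0.0), subgradient = b - a^T x = 13.0
  y^{k+1} = 0.65 + 0.05*13.0 = 1.3
Dual objective at y_2 = 1.3: reduced costs (4.2, -0.6), box minimizer x = (0.0, 11.0)
g(y_2) = b*y + (c1 - a1*y)*x1 + (c2 - a2*y)*x2 = 13*1.3 + 4.2*0.0 + (-0.6)*11.0 = 16.9 + 0.0 - 6.6 = 10.3


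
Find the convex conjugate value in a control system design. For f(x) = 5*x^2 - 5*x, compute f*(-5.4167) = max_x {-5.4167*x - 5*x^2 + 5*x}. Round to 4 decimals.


f*(y) = sup_x {y*x - a*x^2 - b*x} = sup_x {(y-b)*x - a*x^2}
FOC: (y - b) - 2a*x = 0 => x* = (y - b)/(2a)
x* = (-5.4167 + 5)/(2*5) = -0.0417
f*(-5.4167) = (y-b)^2/(4a) = (-5.4167 + 5)^2/(4*5)
= 0.1736/20 = 0.0087


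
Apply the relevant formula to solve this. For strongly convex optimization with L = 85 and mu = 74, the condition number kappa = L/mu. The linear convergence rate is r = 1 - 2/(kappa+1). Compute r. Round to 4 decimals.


Step 1: Compute the condition number.
kappa = L/mu = 85/74 = 1.1486
Step 2: Compute the convergence rate.
r = 1 - 2/(kappa + 1) = 1 - 2*mu/(L + mu) = (L - mu)/(L + mu) = 11/159 = 0.0692


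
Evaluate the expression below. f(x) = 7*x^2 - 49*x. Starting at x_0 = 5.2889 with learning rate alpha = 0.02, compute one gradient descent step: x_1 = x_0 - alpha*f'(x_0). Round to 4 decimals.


We compute the gradient at x_0 and apply the update.
f'(x) = 14*x - 49
f'(5.2889) = 14*5.2889 - 49 = 25.0446
x_1 = 5.2889 - 0.02*25.0446 = 4.788


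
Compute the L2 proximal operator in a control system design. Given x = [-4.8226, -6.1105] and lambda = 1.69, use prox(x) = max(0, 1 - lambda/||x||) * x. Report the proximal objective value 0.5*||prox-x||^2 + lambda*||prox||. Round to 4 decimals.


Step 1: Compute ||x||.
||x|| = 7.7843
Step 2: Compute scaling factor.
scale = max(0, 1 - 1.69/7.7843) = 0.7829
Step 3: prox(x) = [-3.7756, -4.7839]
||prox(x)|| = 6.0943
Step 4: Proximal objective.
0.5*||prox-x||^2 = 1.4281
lambda*||prox|| = 10.2994
Total = 11.7275


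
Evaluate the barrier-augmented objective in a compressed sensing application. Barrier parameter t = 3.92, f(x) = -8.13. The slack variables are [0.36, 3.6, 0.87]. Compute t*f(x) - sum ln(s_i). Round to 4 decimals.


Step 1: Compute log-barrier.
ln values: [-1.0217, 1.2809, -0.1393]
phi = -(-1.0217 + 1.2809 - 0.1393) = -0.12
Step 2: Compute augmented objective.
t*f(x) = 3.92*-8.13 = -31.8696
Total = -31.8696 - 0.12 = -31.9896


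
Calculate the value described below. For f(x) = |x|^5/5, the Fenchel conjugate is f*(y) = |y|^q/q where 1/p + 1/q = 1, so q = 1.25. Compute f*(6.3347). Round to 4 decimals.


The conjugate exponent q satisfies 1/p + 1/q = 1.
p = 5, so q = 5/(5 - 1) = 1.25
|y|^q = 6.3347^1.25 = 10.0498
f*(6.3347) = 10.0498 / 1.25 = 8.0398


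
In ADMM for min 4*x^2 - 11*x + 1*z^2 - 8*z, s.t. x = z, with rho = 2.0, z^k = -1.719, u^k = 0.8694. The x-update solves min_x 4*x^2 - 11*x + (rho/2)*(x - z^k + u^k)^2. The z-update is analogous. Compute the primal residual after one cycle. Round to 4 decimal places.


ADMM iteration with rho = 2.0, z^k = -1.719, u^k = 0.8694
Step 1: x-update.
Minimize 4*x^2 - 11*x + (2.0/2)*(x + 1.719 + 0.8694)^2
FOC: (2*4 + 2.0)*x = 11 + 2.0*(-1.719 - 0.8694)
x^{k+1} = 0.5823
Step 2: z-update.
Minimize 1*z^2 - 8*z + (2.0/2)*(0.5823 - z + 0.8694)^2
FOC: (2*1 + 2.0)*z = 8 + 2.0*(0.5823 + 0.8694)
z^{k+1} = 2.7259
Step 3: u-update.
u^{k+1} = 0.8694 + 0.5823 - 2.7259 = -1.2741
Step 4: Primal residual = |0.5823 - 2.7259| = 2.1435


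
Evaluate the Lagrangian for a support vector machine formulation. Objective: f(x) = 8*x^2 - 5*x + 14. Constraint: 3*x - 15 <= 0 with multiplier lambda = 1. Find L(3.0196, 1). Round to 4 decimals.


Step 1: Evaluate f(x).
f(3.0196) = 8*3.0196^2 - 5*3.0196 + 14 = 71.8459
Step 2: Evaluate g(x).
g(3.0196) = 3*3.0196 - 15 = -5.9412
Step 3: Compute Lagrangian.
L = 71.8459 + 1*-5.9412 = 65.9047


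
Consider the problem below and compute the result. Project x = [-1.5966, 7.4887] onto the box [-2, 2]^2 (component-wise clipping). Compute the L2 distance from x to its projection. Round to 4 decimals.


Project each component onto [-2, 2].
clip(-1.5966) = -1.5966, clip(7.4887) = 2.0
Projection = [-1.5966, 2.0]
Squared diffs: [0.0, 30.1258]
Distance = sqrt(30.1258) = 5.4887


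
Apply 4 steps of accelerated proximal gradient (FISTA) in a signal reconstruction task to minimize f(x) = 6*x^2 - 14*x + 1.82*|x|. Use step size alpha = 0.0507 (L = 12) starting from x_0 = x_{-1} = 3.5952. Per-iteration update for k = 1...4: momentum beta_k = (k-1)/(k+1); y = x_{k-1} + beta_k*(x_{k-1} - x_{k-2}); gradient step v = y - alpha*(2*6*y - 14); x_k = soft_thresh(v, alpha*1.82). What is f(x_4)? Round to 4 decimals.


FISTA on f(x) = 6*x^2 - 14*x + 1.82*|x|
L = 12, alpha = 0.0507
Iteration 1: beta = 0.0, y = 3.5952 + 0.0*(3.5952 - 3.5952) = 3.5952
  grad(y) = 29.1424, v = y - alpha*grad = 2.1177
  prox(v) = soft_thresh(2.1177, 0.0923) = 2.0254
Iteration 2: beta = 0.3333, y = 2.0254 + 0.3333*(2.0254 - 3.5952) = 1.5021
  grad(y) = 4.0257, v = y - alpha*grad = 1.298
  prox(v) = soft_thresh(1.298, 0.0923) = 1.2058
Iteration 3: beta = 0.5, y = 1.2058 + 0.5*(1.2058 - 2.0254) = 0.7959
  grad(y) = -4.4487, v = y - alpha*grad = 1.0215
  prox(v) = soft_thresh(1.0215, 0.0923) = 0.9292
Iteration 4: beta = 0.6, y = 0.9292 + 0.6*(0.9292 - 1.2058) = 0.7633
  grad(y) = -4.8405, v = y - alpha*grad = 1.0087
  prox(v) = soft_thresh(1.0087, 0.0923) = 0.9164
f(x_4) = 6*0.9164^2 - 14*0.9164 + 1.82*|0.9164| = -6.1231


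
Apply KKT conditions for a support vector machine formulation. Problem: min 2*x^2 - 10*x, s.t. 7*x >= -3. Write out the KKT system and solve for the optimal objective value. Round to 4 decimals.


Step 1: Try lambda = 0 (constraint inactive).
Stationarity: 2*2*x - 10 = 0
x* = 10/(2*2) = 2.5
Check constraint: 7*2.5 = 17.5 >= -3 -- satisfied.
Step 2: Compute optimal value.
f(x*) = 2*2.5^2 - 10*2.5 = -12.5


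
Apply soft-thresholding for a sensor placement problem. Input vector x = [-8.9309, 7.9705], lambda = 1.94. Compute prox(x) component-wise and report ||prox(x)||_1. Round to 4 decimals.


Soft-thresholding with lambda = 1.94:
prox(-8.9309) = sign(-8.9309)*max(|-8.9309| - 1.94, 0) = -6.9909
prox(7.9705) = sign(7.9705)*max(|7.9705| - 1.94, 0) = 6.0305
prox(x) = [-6.9909, 6.0305]
||prox(x)||_1 = 6.9909 + 6.0305 = 13.0214


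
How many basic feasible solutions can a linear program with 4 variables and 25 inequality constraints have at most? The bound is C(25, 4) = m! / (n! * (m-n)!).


Each vertex corresponds to some choice of n active constraints out of m, so the number of vertices is at most C(m, n) = m! / (n!(m-n)!).
m = 25, n = 4
Numerator: 25 * 24 * 23 * 22
Denominator: 4! = 24
C(25, 4) = 12650


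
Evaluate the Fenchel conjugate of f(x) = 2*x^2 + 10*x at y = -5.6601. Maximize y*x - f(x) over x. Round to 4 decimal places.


f*(y) = sup_x {y*x - a*x^2 - b*x} = sup_x {(y-b)*x - a*x^2}
FOC: (y - b) - 2a*x = 0 => x* = (y - b)/(2a)
x* = (-5.6601 - 10)/(2*2) = -3.915
f*(-5.6601) = (y-b)^2/(4a) = (-5.6601 - 10)^2/(4*2)
= 245.2387/8 = 30.6548


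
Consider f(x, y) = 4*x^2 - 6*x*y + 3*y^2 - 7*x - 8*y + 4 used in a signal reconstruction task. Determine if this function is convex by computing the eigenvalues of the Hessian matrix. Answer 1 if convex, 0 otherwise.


The Hessian of f(x,y) = 4*x^2 - 6*x*y + 3*y^2 - 7*x - 8*y + 4 is:
H = [[8, -6], [-6, 6]]
Trace = 8 + 6 = 14
Determinant = 8*6 - (-6)^2 = 12
Discriminant = (14)^2 - 4*12 = 148.0
Eigenvalues: lambda_1 = 0.9172, lambda_2 = 13.0828
The function is convex.

1


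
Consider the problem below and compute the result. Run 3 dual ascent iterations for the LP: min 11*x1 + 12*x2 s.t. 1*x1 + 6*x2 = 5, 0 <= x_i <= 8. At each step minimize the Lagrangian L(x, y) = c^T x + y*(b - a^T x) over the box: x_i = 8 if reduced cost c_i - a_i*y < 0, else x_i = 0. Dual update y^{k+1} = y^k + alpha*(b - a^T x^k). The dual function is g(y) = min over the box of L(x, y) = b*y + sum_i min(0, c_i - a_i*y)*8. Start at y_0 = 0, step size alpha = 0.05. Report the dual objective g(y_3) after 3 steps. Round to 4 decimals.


Dual ascent for LP: min 11*x1 + 12*x2, 1*x1 + 6*x2 = 5, 0 <= x_i <= 8
Step 1: y^k = 0.0, reduced costs: (11.0, 12.0)
  x^k = (0.0, 0.0), subgradient = b - a^T x = 5.0
  y^{k+1} = 0.0 + 0.05*5.0 = 0.25
Step 2: y^k = 0.25, reduced costs: (10.75, 10.5)
  x^k = (0.0, 0.0), subgradient = b - a^T x = 5.0
  y^{k+1} = 0.25 + 0.05*5.0 = 0.5
Step 3: y^k = 0.5, reduced costs: (10.5, 9.0)
  x^k = (0.0, 0.0), subgradient = b - a^T x = 5.0
  y^{k+1} = 0.5 + 0.05*5.0 = 0.75
Dual objective at y_3 = 0.75: reduced costs (10.25, 7.5), box minimizer x = (0.0, 0.0)
g(y_3) = b*y + (c1 - a1*y)*x1 + (c2 - a2*y)*x2 = 5*0.75 + 10.25*0.0 + 7.5*0.0 = 3.75 + 0.0 + 0.0 = 3.75


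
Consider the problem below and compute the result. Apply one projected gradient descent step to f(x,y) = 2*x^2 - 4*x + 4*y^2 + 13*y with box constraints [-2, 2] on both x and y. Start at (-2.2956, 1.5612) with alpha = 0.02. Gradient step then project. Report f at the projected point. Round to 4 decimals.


Step 1: Compute gradient at (-2.2956, 1.5612).
grad_x = 2*2*-2.2956 - 4 = -13.1824
grad_y = 2*4*1.5612 + 13 = 25.4896
Step 2: Gradient step.
x_raw = -2.2956 - 0.02*-13.1824 = -2.032
y_raw = 1.5612 - 0.02*25.4896 = 1.0514
Step 3: Project onto [-2, 2].
x_proj = clip(-2.032) = -2.0
y_proj = clip(1.0514) = 1.0514
Step 4: Evaluate f.
f(-2.0, 1.0514) = 34.0901
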